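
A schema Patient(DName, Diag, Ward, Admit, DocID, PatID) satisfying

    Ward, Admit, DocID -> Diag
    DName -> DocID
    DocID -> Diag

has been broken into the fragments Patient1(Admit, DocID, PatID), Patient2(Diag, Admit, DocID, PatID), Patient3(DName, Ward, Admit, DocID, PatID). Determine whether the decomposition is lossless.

Yes

Chase test. Columns are DName, Diag, Ward, Admit, DocID, PatID; row i has aⱼ where attribute j ∈ Patienti, else bᵢⱼ.
Initial tableau (one row per fragment):
  row 1: b11 b12 b13 a4 a5 a6
  row 2: b21 a2 b23 a4 a5 a6
  row 3: a1 b32 a3 a4 a5 a6
Rows 1 and 2 agree on DocID; apply DocID→Diag and equate their Diag entries.
Rows 1 and 3 agree on DocID; apply DocID→Diag and equate their Diag entries.
Row 3 is now all distinguished symbols — the join is lossless.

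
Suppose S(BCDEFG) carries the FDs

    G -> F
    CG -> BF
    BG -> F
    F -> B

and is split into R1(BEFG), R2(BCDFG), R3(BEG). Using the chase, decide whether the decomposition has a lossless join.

Chase test. Columns are BCDEFG; row i has aⱼ where attribute j ∈ Ri, else bᵢⱼ.
Initial tableau (one row per fragment):
  row 1: a1 b12 b13 a4 a5 a6
  row 2: a1 a2 a3 b24 a5 a6
  row 3: a1 b32 b33 a4 b35 a6
Rows 1 and 3 agree on G; apply G→F and equate their F entries.
No row becomes fully distinguished — the join is lossy.

No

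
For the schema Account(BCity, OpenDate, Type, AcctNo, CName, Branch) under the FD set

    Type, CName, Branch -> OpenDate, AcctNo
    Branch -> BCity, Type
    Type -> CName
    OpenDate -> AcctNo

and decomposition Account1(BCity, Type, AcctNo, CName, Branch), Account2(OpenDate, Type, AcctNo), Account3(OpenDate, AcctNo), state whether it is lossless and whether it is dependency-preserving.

lossy and not dependency-preserving

Lossless test (chase): Rows 1 and 2 agree on Type; apply Type→CName and equate their CName entries. No row becomes fully distinguished — the join is lossy.
Dependency preservation: the restricted closure of {Type, CName, Branch} across the fragments never reaches {OpenDate, AcctNo}, so Type, CName, Branch → OpenDate, AcctNo cannot be enforced without a join — not preserved.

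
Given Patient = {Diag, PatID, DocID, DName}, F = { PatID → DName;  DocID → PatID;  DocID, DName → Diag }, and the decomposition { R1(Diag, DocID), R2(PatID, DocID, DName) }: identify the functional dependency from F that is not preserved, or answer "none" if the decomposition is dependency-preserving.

none

PatID → DName lies within R2.
DocID → PatID lies within R2.
DocID, DName → Diag: restricted closure across fragments reaches Diag.
Every dependency is enforceable on the fragments, so the decomposition is dependency-preserving.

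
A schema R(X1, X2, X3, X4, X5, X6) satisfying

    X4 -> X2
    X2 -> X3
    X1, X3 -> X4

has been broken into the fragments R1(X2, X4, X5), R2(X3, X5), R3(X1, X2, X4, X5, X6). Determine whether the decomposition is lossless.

Chase test. Columns are X1, X2, X3, X4, X5, X6; row i has aⱼ where attribute j ∈ Ri, else bᵢⱼ.
Initial tableau (one row per fragment):
  row 1: b11 a2 b13 a4 a5 b16
  row 2: b21 b22 a3 b24 a5 b26
  row 3: a1 a2 b33 a4 a5 a6
Rows 1 and 3 agree on X2; apply X2→X3 and equate their X3 entries.
No row becomes fully distinguished — the join is lossy.

No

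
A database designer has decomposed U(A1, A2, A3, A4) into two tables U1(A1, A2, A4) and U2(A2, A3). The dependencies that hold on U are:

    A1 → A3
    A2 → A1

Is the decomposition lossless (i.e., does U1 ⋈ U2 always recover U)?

Yes

Common attributes: U1 ∩ U2 = {A2}.
Closure of {A2}: A2 → A1 applies, adding A1; A1 → A3 applies, adding A3. So (A2)⁺ = {A1, A2, A3}.
This closure contains every attribute of U2, so U1 ∩ U2 → U2. The join is lossless.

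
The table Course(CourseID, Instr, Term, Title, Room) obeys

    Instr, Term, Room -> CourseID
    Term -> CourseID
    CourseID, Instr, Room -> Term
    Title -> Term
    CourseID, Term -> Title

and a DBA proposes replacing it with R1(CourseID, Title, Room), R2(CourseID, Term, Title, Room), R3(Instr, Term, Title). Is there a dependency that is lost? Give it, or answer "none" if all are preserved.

Check CourseID, Instr, Room → Term: no single fragment contains all of {CourseID, Instr, Term, Room}, and the restricted closure of {CourseID, Instr, Room} across the fragments never reaches {Term}.
Instr, Term, Room → CourseID is preserved.
Term → CourseID is preserved.
Title → Term is preserved.
CourseID, Term → Title is preserved.

CourseID, Instr, Room -> Term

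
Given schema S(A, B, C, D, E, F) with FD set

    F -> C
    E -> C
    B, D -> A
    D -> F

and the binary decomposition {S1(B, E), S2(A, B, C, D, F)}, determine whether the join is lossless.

Common attributes: S1 ∩ S2 = {B}.
No dependency enlarges {B}, so (B)⁺ = {B}.
The closure contains neither all of S1 = {B, E} nor all of S2 = {A, B, C, D, F}, so the common attributes are not a superkey of either fragment. The join is lossy.

No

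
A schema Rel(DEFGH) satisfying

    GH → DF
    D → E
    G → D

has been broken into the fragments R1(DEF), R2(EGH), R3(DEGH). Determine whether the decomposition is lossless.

No

Chase test. Columns are DEFGH; row i has aⱼ where attribute j ∈ Ri, else bᵢⱼ.
Initial tableau (one row per fragment):
  row 1: a1 a2 a3 b14 b15
  row 2: b21 a2 b23 a4 a5
  row 3: a1 a2 b33 a4 a5
Rows 2 and 3 agree on GH; apply GH→DF and equate their DF entries.
No row becomes fully distinguished — the join is lossy.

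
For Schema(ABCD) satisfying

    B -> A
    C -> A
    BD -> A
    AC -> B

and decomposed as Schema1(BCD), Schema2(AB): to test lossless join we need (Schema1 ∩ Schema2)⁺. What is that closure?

AB

Schema1 ∩ Schema2 = {B}.
B → A applies, adding A
Closure: {AB}.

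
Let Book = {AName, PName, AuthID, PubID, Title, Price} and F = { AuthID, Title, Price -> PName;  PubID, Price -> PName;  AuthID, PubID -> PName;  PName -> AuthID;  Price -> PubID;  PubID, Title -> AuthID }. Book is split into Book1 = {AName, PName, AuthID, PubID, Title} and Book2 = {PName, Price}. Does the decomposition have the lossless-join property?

No

Common attributes: Book1 ∩ Book2 = {PName}.
Closure of {PName}: PName → AuthID applies, adding AuthID. So (PName)⁺ = {PName, AuthID}.
The closure contains neither all of Book1 = {AName, PName, AuthID, PubID, Title} nor all of Book2 = {PName, Price}, so the common attributes are not a superkey of either fragment. The join is lossy.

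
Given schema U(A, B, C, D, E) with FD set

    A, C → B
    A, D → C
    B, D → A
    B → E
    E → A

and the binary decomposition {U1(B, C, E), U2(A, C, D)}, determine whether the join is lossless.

No

Common attributes: U1 ∩ U2 = {C}.
No dependency enlarges {C}, so (C)⁺ = {C}.
The closure contains neither all of U1 = {B, C, E} nor all of U2 = {A, C, D}, so the common attributes are not a superkey of either fragment. The join is lossy.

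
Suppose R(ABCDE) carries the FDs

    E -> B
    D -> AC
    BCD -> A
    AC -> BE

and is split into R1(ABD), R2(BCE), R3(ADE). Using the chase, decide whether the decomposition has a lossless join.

Chase test. Columns are ABCDE; row i has aⱼ where attribute j ∈ Ri, else bᵢⱼ.
Initial tableau (one row per fragment):
  row 1: a1 a2 b13 a4 b15
  row 2: b21 a2 a3 b24 a5
  row 3: a1 b32 b33 a4 a5
Rows 2 and 3 agree on E; apply E→B and equate their B entries.
Rows 1 and 3 agree on D; apply D→AC and equate their AC entries.
Rows 1 and 3 agree on AC; apply AC→BE and equate their BE entries.
No row becomes fully distinguished — the join is lossy.

No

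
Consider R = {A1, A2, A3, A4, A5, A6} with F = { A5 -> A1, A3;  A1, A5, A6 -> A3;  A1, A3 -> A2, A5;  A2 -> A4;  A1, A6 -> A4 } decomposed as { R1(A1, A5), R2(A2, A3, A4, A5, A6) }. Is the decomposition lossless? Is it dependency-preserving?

lossless but not dependency-preserving

Lossless test: (A5)⁺ = {A1, A2, A3, A4, A5}, which contains all of one fragment — lossless.
Dependency preservation: the restricted closure of {A1, A3} across the fragments never reaches {A2, A5}, so A1, A3 → A2, A5 cannot be enforced without a join — not preserved.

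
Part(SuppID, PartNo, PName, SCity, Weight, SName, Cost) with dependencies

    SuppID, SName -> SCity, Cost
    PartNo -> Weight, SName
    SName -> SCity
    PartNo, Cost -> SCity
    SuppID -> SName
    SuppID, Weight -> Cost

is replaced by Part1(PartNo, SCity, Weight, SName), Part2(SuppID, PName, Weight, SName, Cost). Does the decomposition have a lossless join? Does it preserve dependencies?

Lossless test: (Weight, SName)⁺ = {SCity, Weight, SName}, which is a superkey of neither fragment — lossy.
Dependency preservation: SuppID, SName → SCity, Cost; PartNo, Cost → SCity are not contained in any single fragment, but the restricted closure of each left-hand side across the fragments still reaches the right-hand side; the remaining FDs each lie inside some fragment. All dependencies are preserved.

lossy but dependency-preserving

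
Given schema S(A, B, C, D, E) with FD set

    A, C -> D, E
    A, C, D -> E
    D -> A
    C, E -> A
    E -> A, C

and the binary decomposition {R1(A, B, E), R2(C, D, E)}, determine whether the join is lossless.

Yes

Common attributes: R1 ∩ R2 = {E}.
Closure of {E}: E → A, C applies, adding A, C; A, C → D, E applies, adding D. So (E)⁺ = {A, C, D, E}.
This closure contains every attribute of R2, so R1 ∩ R2 → R2. The join is lossless.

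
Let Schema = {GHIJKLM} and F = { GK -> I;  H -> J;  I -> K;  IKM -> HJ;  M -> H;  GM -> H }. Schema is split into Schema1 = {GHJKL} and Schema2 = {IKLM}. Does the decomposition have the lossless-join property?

Common attributes: Schema1 ∩ Schema2 = {KL}.
No dependency enlarges {KL}, so (KL)⁺ = {KL}.
The closure contains neither all of Schema1 = {GHJKL} nor all of Schema2 = {IKLM}, so the common attributes are not a superkey of either fragment. The join is lossy.

No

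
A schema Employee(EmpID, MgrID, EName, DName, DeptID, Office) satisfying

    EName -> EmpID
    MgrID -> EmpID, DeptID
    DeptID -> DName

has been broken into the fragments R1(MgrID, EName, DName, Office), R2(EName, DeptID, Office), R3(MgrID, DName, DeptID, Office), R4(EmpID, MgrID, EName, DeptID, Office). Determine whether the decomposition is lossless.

Yes

Chase test. Columns are EmpID, MgrID, EName, DName, DeptID, Office; row i has aⱼ where attribute j ∈ Ri, else bᵢⱼ.
Initial tableau (one row per fragment):
  row 1: b11 a2 a3 a4 b15 a6
  row 2: b21 b22 a3 b24 a5 a6
  row 3: b31 a2 b33 a4 a5 a6
  row 4: a1 a2 a3 b44 a5 a6
Rows 1 and 2 agree on EName; apply EName→EmpID and equate their EmpID entries.
Rows 1 and 4 agree on EName; apply EName→EmpID and equate their EmpID entries.
Rows 1 and 3 agree on MgrID; apply MgrID→EmpID, DeptID and equate their EmpID, DeptID entries.
Rows 1 and 2 agree on DeptID; apply DeptID→DName and equate their DName entries.
Rows 1 and 4 agree on DeptID; apply DeptID→DName and equate their DName entries.
Row 1 is now all distinguished symbols — the join is lossless.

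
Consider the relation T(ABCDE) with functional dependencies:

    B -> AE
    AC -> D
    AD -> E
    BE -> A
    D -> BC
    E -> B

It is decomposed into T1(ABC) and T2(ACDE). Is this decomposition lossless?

Common attributes: T1 ∩ T2 = {AC}.
Closure of {AC}: AC → D applies, adding D; AD → E applies, adding E; D → BC applies, adding B. So (AC)⁺ = {ABCDE}.
This closure contains every attribute of T1, so T1 ∩ T2 → T1. The join is lossless.

Yes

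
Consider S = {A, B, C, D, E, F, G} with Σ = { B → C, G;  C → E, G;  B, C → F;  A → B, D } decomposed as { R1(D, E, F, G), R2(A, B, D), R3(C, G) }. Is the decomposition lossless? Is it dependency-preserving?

lossy and not dependency-preserving

Lossless test (chase): applying each FD to every pair of rows produces no changes in the tableau, so no row becomes fully distinguished — the join is lossy.
Dependency preservation: the restricted closure of {B} across the fragments never reaches {C, G}, so B → C, G cannot be enforced without a join — not preserved.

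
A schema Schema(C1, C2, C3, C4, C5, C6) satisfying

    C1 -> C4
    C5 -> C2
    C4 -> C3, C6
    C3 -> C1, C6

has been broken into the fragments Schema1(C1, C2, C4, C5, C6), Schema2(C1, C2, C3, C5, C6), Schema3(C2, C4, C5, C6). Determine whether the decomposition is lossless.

Yes

Chase test. Columns are C1, C2, C3, C4, C5, C6; row i has aⱼ where attribute j ∈ Schemai, else bᵢⱼ.
Initial tableau (one row per fragment):
  row 1: a1 a2 b13 a4 a5 a6
  row 2: a1 a2 a3 b24 a5 a6
  row 3: b31 a2 b33 a4 a5 a6
Rows 1 and 2 agree on C1; apply C1→C4 and equate their C4 entries.
Rows 1 and 2 agree on C4; apply C4→C3, C6 and equate their C3, C6 entries.
Rows 1 and 3 agree on C4; apply C4→C3, C6 and equate their C3, C6 entries.
Rows 1 and 3 agree on C3; apply C3→C1, C6 and equate their C1, C6 entries.
Row 1 is now all distinguished symbols — the join is lossless.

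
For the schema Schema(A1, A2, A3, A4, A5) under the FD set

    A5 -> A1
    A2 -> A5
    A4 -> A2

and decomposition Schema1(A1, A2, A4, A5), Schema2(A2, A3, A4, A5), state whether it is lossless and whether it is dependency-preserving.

lossless and dependency-preserving

Lossless test: (A2, A4, A5)⁺ = {A1, A2, A4, A5}, which contains all of one fragment — lossless.
Dependency preservation: every FD's attributes lie within a single fragment, so each can be enforced locally — preserved.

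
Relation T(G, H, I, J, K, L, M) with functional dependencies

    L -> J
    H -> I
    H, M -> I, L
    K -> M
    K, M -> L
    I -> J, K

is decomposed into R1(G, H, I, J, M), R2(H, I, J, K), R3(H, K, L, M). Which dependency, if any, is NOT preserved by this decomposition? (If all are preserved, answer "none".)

Check L → J: no single fragment contains all of {J, L}, and the restricted closure of {L} across the fragments never reaches {J}.
H → I is preserved.
H, M → I, L is preserved.
K → M is preserved.
K, M → L is preserved.
I → J, K is preserved.

L -> J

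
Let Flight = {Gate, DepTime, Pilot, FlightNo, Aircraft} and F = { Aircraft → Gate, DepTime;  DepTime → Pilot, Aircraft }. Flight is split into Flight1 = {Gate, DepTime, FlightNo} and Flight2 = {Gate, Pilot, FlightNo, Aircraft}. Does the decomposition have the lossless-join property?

No

Common attributes: Flight1 ∩ Flight2 = {Gate, FlightNo}.
No dependency enlarges {Gate, FlightNo}, so (Gate, FlightNo)⁺ = {Gate, FlightNo}.
The closure contains neither all of Flight1 = {Gate, DepTime, FlightNo} nor all of Flight2 = {Gate, Pilot, FlightNo, Aircraft}, so the common attributes are not a superkey of either fragment. The join is lossy.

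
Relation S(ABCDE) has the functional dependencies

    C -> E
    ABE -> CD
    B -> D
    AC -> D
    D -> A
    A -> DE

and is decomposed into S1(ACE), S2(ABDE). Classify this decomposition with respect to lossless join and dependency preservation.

Lossless test: (AE)⁺ = {ADE}, which is a superkey of neither fragment — lossy.
Dependency preservation: the restricted closure of {ABE} across the fragments never reaches {CD}, so ABE → CD cannot be enforced without a join — not preserved.

lossy and not dependency-preserving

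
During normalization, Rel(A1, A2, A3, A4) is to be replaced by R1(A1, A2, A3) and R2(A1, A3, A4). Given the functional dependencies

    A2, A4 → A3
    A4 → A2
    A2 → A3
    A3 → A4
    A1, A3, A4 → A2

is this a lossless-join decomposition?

Yes

Common attributes: R1 ∩ R2 = {A1, A3}.
Closure of {A1, A3}: A3 → A4 applies, adding A4; A1, A3, A4 → A2 applies, adding A2. So (A1, A3)⁺ = {A1, A2, A3, A4}.
This closure contains every attribute of R1, so R1 ∩ R2 → R1. The join is lossless.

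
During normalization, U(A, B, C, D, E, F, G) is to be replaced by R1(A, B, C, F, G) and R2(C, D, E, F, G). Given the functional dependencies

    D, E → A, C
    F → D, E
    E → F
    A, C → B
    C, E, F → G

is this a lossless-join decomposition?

Common attributes: R1 ∩ R2 = {C, F, G}.
Closure of {C, F, G}: F → D, E applies, adding D, E; D, E → A, C applies, adding A; A, C → B applies, adding B. So (C, F, G)⁺ = {A, B, C, D, E, F, G}.
This closure contains every attribute of R1, so R1 ∩ R2 → R1. The join is lossless.

Yes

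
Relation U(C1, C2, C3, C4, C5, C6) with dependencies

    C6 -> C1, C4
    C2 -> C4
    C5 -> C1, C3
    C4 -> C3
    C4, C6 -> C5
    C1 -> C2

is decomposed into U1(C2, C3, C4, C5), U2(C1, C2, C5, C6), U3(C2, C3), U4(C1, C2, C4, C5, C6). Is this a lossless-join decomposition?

Yes

Chase test. Columns are C1, C2, C3, C4, C5, C6; row i has aⱼ where attribute j ∈ Ui, else bᵢⱼ.
Initial tableau (one row per fragment):
  row 1: b11 a2 a3 a4 a5 b16
  row 2: a1 a2 b23 b24 a5 a6
  row 3: b31 a2 a3 b34 b35 b36
  row 4: a1 a2 b43 a4 a5 a6
Rows 2 and 4 agree on C6; apply C6→C1, C4 and equate their C1, C4 entries.
Rows 1 and 3 agree on C2; apply C2→C4 and equate their C4 entries.
Rows 1 and 2 agree on C5; apply C5→C1, C3 and equate their C1, C3 entries.
Rows 1 and 4 agree on C5; apply C5→C1, C3 and equate their C1, C3 entries.
Row 2 is now all distinguished symbols — the join is lossless.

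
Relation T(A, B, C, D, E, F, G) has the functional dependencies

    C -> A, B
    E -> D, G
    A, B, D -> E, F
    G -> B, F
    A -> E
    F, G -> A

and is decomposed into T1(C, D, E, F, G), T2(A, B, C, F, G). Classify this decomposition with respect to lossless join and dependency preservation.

lossless and dependency-preserving

Lossless test: (C, F, G)⁺ = {A, B, C, D, E, F, G}, which contains all of one fragment — lossless.
Dependency preservation: A, B, D → E, F; A → E are not contained in any single fragment, but the restricted closure of each left-hand side across the fragments still reaches the right-hand side; the remaining FDs each lie inside some fragment. All dependencies are preserved.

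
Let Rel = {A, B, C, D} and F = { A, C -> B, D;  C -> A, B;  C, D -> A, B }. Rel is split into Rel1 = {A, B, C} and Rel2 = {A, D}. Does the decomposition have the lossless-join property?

No

Common attributes: Rel1 ∩ Rel2 = {A}.
No dependency enlarges {A}, so (A)⁺ = {A}.
The closure contains neither all of Rel1 = {A, B, C} nor all of Rel2 = {A, D}, so the common attributes are not a superkey of either fragment. The join is lossy.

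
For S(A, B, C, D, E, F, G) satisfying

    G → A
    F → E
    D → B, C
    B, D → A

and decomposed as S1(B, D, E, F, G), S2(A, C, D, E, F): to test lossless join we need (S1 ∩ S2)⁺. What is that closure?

A, B, C, D, E, F

S1 ∩ S2 = {D, E, F}.
D → B, C applies, adding B, C
B, D → A applies, adding A
Closure: {A, B, C, D, E, F}.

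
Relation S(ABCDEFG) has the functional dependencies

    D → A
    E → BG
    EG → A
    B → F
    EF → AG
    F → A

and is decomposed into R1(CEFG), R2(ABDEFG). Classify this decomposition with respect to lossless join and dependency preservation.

Lossless test: (EFG)⁺ = {ABEFG}, which is a superkey of neither fragment — lossy.
Dependency preservation: every FD's attributes lie within a single fragment, so each can be enforced locally — preserved.

lossy but dependency-preserving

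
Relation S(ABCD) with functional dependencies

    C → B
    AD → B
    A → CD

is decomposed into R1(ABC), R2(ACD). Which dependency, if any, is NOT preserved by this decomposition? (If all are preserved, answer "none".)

none

C → B lies within R1.
AD → B: restricted closure across fragments reaches B.
A → CD lies within R2.
Every dependency is enforceable on the fragments, so the decomposition is dependency-preserving.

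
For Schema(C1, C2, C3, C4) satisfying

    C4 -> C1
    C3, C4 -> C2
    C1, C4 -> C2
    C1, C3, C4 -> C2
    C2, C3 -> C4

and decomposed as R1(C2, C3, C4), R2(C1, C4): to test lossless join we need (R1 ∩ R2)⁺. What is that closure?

C1, C2, C4

R1 ∩ R2 = {C4}.
C4 → C1 applies, adding C1
C1, C4 → C2 applies, adding C2
Closure: {C1, C2, C4}.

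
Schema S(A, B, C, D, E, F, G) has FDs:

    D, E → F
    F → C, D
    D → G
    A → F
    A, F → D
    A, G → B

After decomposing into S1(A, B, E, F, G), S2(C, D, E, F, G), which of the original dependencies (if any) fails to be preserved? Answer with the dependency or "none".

D, E → F lies within S2.
F → C, D lies within S2.
D → G lies within S2.
A → F lies within S1.
A, F → D: restricted closure across fragments reaches D.
A, G → B lies within S1.
Every dependency is enforceable on the fragments, so the decomposition is dependency-preserving.

none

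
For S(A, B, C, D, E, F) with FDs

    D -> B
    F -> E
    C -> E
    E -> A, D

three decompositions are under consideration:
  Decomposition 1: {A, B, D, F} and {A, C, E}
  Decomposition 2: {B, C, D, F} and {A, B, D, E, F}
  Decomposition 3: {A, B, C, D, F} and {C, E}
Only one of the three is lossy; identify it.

Decomposition 1: common = {A}, closure = {A} → lossy.
Decomposition 2: common = {B, D, F}, closure = {A, B, D, E, F} → lossless.
Decomposition 3: common = {C}, closure = {A, B, C, D, E} → lossless.

Decomposition 1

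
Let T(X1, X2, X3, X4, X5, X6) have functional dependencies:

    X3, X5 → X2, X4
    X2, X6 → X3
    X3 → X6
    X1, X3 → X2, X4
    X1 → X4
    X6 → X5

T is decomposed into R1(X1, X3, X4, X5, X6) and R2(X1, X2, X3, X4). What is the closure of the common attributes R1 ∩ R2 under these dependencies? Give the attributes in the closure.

X1, X2, X3, X4, X5, X6

R1 ∩ R2 = {X1, X3, X4}.
X3 → X6 applies, adding X6
X1, X3 → X2, X4 applies, adding X2
X6 → X5 applies, adding X5
Closure: {X1, X2, X3, X4, X5, X6}.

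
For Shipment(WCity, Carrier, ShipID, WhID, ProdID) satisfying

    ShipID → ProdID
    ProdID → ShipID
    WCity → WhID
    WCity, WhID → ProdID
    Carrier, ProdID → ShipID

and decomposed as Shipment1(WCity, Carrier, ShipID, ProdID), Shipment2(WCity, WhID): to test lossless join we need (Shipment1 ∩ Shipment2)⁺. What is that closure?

WCity, ShipID, WhID, ProdID

Shipment1 ∩ Shipment2 = {WCity}.
WCity → WhID applies, adding WhID
WCity, WhID → ProdID applies, adding ProdID
ProdID → ShipID applies, adding ShipID
Closure: {WCity, ShipID, WhID, ProdID}.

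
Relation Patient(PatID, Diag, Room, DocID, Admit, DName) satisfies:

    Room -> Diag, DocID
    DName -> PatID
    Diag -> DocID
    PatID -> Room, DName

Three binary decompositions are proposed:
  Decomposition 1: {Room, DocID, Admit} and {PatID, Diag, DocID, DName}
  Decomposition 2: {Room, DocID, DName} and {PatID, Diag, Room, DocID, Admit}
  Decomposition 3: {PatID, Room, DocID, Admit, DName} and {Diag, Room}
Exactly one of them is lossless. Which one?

Decomposition 3

Decomposition 1: common = {DocID}, closure = {DocID} → lossy.
Decomposition 2: common = {Room, DocID}, closure = {Diag, Room, DocID} → lossy.
Decomposition 3: common = {Room}, closure = {Diag, Room, DocID} → lossless.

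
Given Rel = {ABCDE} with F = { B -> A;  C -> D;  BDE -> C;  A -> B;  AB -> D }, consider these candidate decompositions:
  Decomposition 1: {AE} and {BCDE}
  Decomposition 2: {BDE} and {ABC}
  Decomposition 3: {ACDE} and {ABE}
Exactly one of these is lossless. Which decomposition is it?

Decomposition 3

Decomposition 1: common = {E}, closure = {E} → lossy.
Decomposition 2: common = {B}, closure = {ABD} → lossy.
Decomposition 3: common = {AE}, closure = {ABCDE} → lossless.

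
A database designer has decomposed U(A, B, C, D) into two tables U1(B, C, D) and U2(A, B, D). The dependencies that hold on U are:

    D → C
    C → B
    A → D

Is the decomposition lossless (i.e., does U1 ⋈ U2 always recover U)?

Common attributes: U1 ∩ U2 = {B, D}.
Closure of {B, D}: D → C applies, adding C. So (B, D)⁺ = {B, C, D}.
This closure contains every attribute of U1, so U1 ∩ U2 → U1. The join is lossless.

Yes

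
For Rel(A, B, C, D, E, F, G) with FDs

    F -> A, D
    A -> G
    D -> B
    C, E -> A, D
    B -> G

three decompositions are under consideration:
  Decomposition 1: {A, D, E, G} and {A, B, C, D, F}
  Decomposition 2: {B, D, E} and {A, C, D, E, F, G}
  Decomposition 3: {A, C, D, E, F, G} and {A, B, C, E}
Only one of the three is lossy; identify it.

Decomposition 1: common = {A, D}, closure = {A, B, D, G} → lossy.
Decomposition 2: common = {D, E}, closure = {B, D, E, G} → lossless.
Decomposition 3: common = {A, C, E}, closure = {A, B, C, D, E, G} → lossless.

Decomposition 1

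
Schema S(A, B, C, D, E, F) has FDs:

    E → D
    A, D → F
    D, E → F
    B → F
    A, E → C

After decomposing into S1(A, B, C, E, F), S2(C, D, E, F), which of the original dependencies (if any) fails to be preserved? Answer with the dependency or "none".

Check A, D → F: no single fragment contains all of {A, D, F}, and the restricted closure of {A, D} across the fragments never reaches {F}.
E → D is preserved.
D, E → F is preserved.
B → F is preserved.
A, E → C is preserved.

A, D → F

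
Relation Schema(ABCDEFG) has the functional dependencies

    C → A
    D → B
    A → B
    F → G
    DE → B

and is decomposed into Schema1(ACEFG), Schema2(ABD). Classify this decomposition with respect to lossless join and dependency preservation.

lossy but dependency-preserving

Lossless test: (A)⁺ = {AB}, which is a superkey of neither fragment — lossy.
Dependency preservation: DE → B is not contained in any single fragment, but the restricted closure of its left-hand side across the fragments still reaches the right-hand side; the remaining FDs each lie inside some fragment. All dependencies are preserved.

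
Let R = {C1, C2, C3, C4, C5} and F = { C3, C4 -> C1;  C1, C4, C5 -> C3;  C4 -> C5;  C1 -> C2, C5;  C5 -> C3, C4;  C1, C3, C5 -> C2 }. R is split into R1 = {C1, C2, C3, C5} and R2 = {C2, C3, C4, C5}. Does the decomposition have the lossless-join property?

Common attributes: R1 ∩ R2 = {C2, C3, C5}.
Closure of {C2, C3, C5}: C5 → C3, C4 applies, adding C4; C3, C4 → C1 applies, adding C1. So (C2, C3, C5)⁺ = {C1, C2, C3, C4, C5}.
This closure contains every attribute of R1, so R1 ∩ R2 → R1. The join is lossless.

Yes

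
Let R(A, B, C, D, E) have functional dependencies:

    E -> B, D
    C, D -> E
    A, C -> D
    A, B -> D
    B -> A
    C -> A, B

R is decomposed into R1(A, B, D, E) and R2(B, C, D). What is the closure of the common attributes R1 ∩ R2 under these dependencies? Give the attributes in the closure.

R1 ∩ R2 = {B, D}.
B → A applies, adding A
Closure: {A, B, D}.

A, B, D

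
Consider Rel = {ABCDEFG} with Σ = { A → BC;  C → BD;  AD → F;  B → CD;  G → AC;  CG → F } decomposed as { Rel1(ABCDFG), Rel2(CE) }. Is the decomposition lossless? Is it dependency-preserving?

lossy but dependency-preserving

Lossless test: (C)⁺ = {BCD}, which is a superkey of neither fragment — lossy.
Dependency preservation: every FD's attributes lie within a single fragment, so each can be enforced locally — preserved.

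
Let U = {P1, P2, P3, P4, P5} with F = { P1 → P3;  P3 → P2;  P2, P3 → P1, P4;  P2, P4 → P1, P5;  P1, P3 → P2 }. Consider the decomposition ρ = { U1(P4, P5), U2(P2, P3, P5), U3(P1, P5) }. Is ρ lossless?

No

Chase test. Columns are P1, P2, P3, P4, P5; row i has aⱼ where attribute j ∈ Ui, else bᵢⱼ.
Initial tableau (one row per fragment):
  row 1: b11 b12 b13 a4 a5
  row 2: b21 a2 a3 b24 a5
  row 3: a1 b32 b33 b34 a5
No row becomes fully distinguished — the join is lossy.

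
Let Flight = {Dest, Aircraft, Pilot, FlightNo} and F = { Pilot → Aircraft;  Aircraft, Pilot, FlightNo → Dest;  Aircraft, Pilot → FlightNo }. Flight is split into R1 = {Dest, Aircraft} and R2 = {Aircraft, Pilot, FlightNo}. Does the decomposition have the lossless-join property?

Common attributes: R1 ∩ R2 = {Aircraft}.
No dependency enlarges {Aircraft}, so (Aircraft)⁺ = {Aircraft}.
The closure contains neither all of R1 = {Dest, Aircraft} nor all of R2 = {Aircraft, Pilot, FlightNo}, so the common attributes are not a superkey of either fragment. The join is lossy.

No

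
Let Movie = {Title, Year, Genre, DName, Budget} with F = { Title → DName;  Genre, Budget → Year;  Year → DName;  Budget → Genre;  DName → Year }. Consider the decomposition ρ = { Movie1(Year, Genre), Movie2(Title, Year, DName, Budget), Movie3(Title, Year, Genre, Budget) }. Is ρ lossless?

Yes

Chase test. Columns are Title, Year, Genre, DName, Budget; row i has aⱼ where attribute j ∈ Moviei, else bᵢⱼ.
Initial tableau (one row per fragment):
  row 1: b11 a2 a3 b14 b15
  row 2: a1 a2 b23 a4 a5
  row 3: a1 a2 a3 b34 a5
Rows 2 and 3 agree on Title; apply Title→DName and equate their DName entries.
Rows 1 and 2 agree on Year; apply Year→DName and equate their DName entries.
Rows 2 and 3 agree on Budget; apply Budget→Genre and equate their Genre entries.
Row 2 is now all distinguished symbols — the join is lossless.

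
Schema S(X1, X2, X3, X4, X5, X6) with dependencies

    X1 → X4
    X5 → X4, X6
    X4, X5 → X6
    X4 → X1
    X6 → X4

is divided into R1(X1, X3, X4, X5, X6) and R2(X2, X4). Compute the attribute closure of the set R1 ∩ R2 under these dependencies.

R1 ∩ R2 = {X4}.
X4 → X1 applies, adding X1
Closure: {X1, X4}.

X1, X4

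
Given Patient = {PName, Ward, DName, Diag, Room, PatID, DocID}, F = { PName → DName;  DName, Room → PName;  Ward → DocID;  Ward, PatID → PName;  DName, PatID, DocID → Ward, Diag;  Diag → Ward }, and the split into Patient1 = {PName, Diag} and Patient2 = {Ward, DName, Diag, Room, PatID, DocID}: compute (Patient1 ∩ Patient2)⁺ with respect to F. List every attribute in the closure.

Patient1 ∩ Patient2 = {Diag}.
Diag → Ward applies, adding Ward
Ward → DocID applies, adding DocID
Closure: {Ward, Diag, DocID}.

Ward, Diag, DocID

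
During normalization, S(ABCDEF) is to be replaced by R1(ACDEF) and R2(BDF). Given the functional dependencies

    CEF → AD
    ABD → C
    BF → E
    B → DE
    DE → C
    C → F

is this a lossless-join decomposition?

Common attributes: R1 ∩ R2 = {DF}.
No dependency enlarges {DF}, so (DF)⁺ = {DF}.
The closure contains neither all of R1 = {ACDEF} nor all of R2 = {BDF}, so the common attributes are not a superkey of either fragment. The join is lossy.

No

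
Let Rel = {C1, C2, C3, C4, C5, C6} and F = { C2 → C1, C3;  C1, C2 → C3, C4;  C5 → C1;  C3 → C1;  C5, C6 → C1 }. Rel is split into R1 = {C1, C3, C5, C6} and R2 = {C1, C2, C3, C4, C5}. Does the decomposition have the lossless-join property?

Common attributes: R1 ∩ R2 = {C1, C3, C5}.
No dependency enlarges {C1, C3, C5}, so (C1, C3, C5)⁺ = {C1, C3, C5}.
The closure contains neither all of R1 = {C1, C3, C5, C6} nor all of R2 = {C1, C2, C3, C4, C5}, so the common attributes are not a superkey of either fragment. The join is lossy.

No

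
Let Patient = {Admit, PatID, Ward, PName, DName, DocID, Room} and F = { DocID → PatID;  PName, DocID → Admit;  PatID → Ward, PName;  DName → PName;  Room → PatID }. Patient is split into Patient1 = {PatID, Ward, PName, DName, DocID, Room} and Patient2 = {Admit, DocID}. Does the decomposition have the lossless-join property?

Common attributes: Patient1 ∩ Patient2 = {DocID}.
Closure of {DocID}: DocID → PatID applies, adding PatID; PatID → Ward, PName applies, adding Ward, PName; PName, DocID → Admit applies, adding Admit. So (DocID)⁺ = {Admit, PatID, Ward, PName, DocID}.
This closure contains every attribute of Patient2, so Patient1 ∩ Patient2 → Patient2. The join is lossless.

Yes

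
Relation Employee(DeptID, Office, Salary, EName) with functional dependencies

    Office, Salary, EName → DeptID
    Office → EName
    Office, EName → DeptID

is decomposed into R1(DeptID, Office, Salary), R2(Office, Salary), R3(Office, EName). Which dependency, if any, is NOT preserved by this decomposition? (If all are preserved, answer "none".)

none

Office, Salary, EName → DeptID: restricted closure across fragments reaches DeptID.
Office → EName lies within R3.
Office, EName → DeptID: restricted closure across fragments reaches DeptID.
Every dependency is enforceable on the fragments, so the decomposition is dependency-preserving.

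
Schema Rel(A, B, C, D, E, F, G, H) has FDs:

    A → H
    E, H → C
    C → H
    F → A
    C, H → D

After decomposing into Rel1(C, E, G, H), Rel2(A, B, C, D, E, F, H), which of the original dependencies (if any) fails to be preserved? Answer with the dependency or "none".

A → H lies within Rel2.
E, H → C lies within Rel1.
C → H lies within Rel1.
F → A lies within Rel2.
C, H → D lies within Rel2.
Every dependency is enforceable on the fragments, so the decomposition is dependency-preserving.

none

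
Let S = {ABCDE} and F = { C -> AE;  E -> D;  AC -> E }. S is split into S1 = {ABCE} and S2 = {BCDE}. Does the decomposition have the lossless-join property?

Common attributes: S1 ∩ S2 = {BCE}.
Closure of {BCE}: C → AE applies, adding A; E → D applies, adding D. So (BCE)⁺ = {ABCDE}.
This closure contains every attribute of S1, so S1 ∩ S2 → S1. The join is lossless.

Yes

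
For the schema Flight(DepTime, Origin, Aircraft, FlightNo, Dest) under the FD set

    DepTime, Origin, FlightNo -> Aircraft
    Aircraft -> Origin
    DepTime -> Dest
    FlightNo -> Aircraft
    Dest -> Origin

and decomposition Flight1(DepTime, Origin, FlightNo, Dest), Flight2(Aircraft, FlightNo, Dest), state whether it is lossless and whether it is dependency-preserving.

lossless but not dependency-preserving

Lossless test: (FlightNo, Dest)⁺ = {Origin, Aircraft, FlightNo, Dest}, which contains all of one fragment — lossless.
Dependency preservation: the restricted closure of {Aircraft} across the fragments never reaches {Origin}, so Aircraft → Origin cannot be enforced without a join — not preserved.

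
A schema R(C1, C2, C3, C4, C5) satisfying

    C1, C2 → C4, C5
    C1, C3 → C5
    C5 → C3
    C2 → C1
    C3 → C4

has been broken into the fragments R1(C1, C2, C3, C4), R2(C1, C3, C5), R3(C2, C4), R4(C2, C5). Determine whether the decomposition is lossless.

Yes

Chase test. Columns are C1, C2, C3, C4, C5; row i has aⱼ where attribute j ∈ Ri, else bᵢⱼ.
Initial tableau (one row per fragment):
  row 1: a1 a2 a3 a4 b15
  row 2: a1 b22 a3 b24 a5
  row 3: b31 a2 b33 a4 b35
  row 4: b41 a2 b43 b44 a5
Rows 1 and 2 agree on C1, C3; apply C1, C3→C5 and equate their C5 entries.
Rows 1 and 4 agree on C5; apply C5→C3 and equate their C3 entries.
Rows 1 and 3 agree on C2; apply C2→C1 and equate their C1 entries.
Rows 1 and 4 agree on C2; apply C2→C1 and equate their C1 entries.
Rows 1 and 2 agree on C3; apply C3→C4 and equate their C4 entries.
Rows 1 and 4 agree on C3; apply C3→C4 and equate their C4 entries.
Rows 1 and 3 agree on C1, C2; apply C1, C2→C4, C5 and equate their C4, C5 entries.
Rows 1 and 3 agree on C5; apply C5→C3 and equate their C3 entries.
Row 1 is now all distinguished symbols — the join is lossless.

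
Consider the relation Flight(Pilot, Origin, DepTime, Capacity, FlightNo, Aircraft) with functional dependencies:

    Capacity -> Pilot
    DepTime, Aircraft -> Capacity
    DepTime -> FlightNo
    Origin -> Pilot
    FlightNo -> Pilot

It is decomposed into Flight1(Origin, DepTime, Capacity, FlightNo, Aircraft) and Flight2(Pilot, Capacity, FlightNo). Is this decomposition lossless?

Yes

Common attributes: Flight1 ∩ Flight2 = {Capacity, FlightNo}.
Closure of {Capacity, FlightNo}: Capacity → Pilot applies, adding Pilot. So (Capacity, FlightNo)⁺ = {Pilot, Capacity, FlightNo}.
This closure contains every attribute of Flight2, so Flight1 ∩ Flight2 → Flight2. The join is lossless.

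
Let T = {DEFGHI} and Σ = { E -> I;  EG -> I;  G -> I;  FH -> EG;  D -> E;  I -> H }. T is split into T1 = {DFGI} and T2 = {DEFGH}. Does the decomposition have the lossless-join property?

Yes

Common attributes: T1 ∩ T2 = {DFG}.
Closure of {DFG}: G → I applies, adding I; D → E applies, adding E; I → H applies, adding H. So (DFG)⁺ = {DEFGHI}.
This closure contains every attribute of T1, so T1 ∩ T2 → T1. The join is lossless.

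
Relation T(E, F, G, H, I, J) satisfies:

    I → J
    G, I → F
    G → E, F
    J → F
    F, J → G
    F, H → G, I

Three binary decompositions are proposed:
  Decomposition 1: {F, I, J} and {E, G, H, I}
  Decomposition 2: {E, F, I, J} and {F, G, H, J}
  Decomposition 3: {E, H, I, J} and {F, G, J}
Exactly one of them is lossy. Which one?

Decomposition 1: common = {I}, closure = {E, F, G, I, J} → lossless.
Decomposition 2: common = {F, J}, closure = {E, F, G, J} → lossy.
Decomposition 3: common = {J}, closure = {E, F, G, J} → lossless.

Decomposition 2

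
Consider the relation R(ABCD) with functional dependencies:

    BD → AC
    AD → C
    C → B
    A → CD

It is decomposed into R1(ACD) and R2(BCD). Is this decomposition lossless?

Yes

Common attributes: R1 ∩ R2 = {CD}.
Closure of {CD}: C → B applies, adding B; BD → AC applies, adding A. So (CD)⁺ = {ABCD}.
This closure contains every attribute of R1, so R1 ∩ R2 → R1. The join is lossless.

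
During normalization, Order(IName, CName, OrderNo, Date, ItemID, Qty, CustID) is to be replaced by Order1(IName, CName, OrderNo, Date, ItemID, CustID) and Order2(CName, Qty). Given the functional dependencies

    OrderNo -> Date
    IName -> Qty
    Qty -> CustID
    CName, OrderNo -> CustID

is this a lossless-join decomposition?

No

Common attributes: Order1 ∩ Order2 = {CName}.
No dependency enlarges {CName}, so (CName)⁺ = {CName}.
The closure contains neither all of Order1 = {IName, CName, OrderNo, Date, ItemID, CustID} nor all of Order2 = {CName, Qty}, so the common attributes are not a superkey of either fragment. The join is lossy.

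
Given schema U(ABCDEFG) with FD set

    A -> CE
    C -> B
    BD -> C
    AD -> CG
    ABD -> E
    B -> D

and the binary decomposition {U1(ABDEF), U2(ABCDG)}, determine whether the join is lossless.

Common attributes: U1 ∩ U2 = {ABD}.
Closure of {ABD}: A → CE applies, adding CE; AD → CG applies, adding G. So (ABD)⁺ = {ABCDEG}.
This closure contains every attribute of U2, so U1 ∩ U2 → U2. The join is lossless.

Yes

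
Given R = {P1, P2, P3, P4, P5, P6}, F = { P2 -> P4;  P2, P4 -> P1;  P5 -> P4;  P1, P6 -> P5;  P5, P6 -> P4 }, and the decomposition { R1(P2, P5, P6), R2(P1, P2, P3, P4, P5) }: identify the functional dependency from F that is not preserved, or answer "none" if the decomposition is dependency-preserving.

Check P1, P6 → P5: no single fragment contains all of {P1, P5, P6}, and the restricted closure of {P1, P6} across the fragments never reaches {P5}.
P2 → P4 is preserved.
P2, P4 → P1 is preserved.
P5 → P4 is preserved.
P5, P6 → P4 is preserved.

P1, P6 -> P5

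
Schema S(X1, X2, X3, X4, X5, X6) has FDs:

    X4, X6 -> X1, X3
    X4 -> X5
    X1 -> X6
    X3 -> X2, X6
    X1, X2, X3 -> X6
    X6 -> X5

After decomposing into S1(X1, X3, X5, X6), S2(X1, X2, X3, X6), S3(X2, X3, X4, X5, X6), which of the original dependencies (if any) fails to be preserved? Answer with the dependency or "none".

Check X4, X6 → X1, X3: no single fragment contains all of {X1, X3, X4, X6}, and the restricted closure of {X4, X6} across the fragments never reaches {X1, X3}.
X4 → X5 is preserved.
X1 → X6 is preserved.
X3 → X2, X6 is preserved.
X1, X2, X3 → X6 is preserved.
X6 → X5 is preserved.

X4, X6 -> X1, X3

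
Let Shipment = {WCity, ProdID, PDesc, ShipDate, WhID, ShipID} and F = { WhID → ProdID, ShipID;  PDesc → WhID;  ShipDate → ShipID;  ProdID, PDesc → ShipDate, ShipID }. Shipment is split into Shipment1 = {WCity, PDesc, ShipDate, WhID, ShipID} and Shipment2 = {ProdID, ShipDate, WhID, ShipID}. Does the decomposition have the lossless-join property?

Yes

Common attributes: Shipment1 ∩ Shipment2 = {ShipDate, WhID, ShipID}.
Closure of {ShipDate, WhID, ShipID}: WhID → ProdID, ShipID applies, adding ProdID. So (ShipDate, WhID, ShipID)⁺ = {ProdID, ShipDate, WhID, ShipID}.
This closure contains every attribute of Shipment2, so Shipment1 ∩ Shipment2 → Shipment2. The join is lossless.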